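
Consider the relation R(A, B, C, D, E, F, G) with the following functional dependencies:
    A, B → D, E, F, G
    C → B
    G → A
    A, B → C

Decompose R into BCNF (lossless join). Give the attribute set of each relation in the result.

{A, G}; {B, C}; {C, D, E, F, G}

Candidate keys of the original relation: {A, B}, {A, C}, {B, G}, {C, G}.
{A, B, C, D, E, F, G}: {C} determines {B, C} here but is not a superkey — split on C → B, giving {B, C} and {A, C, D, E, F, G}.
{B, C} is in BCNF.
{A, C, D, E, F, G}: {G} determines {A, G} here but is not a superkey — split on G → A, giving {A, G} and {C, D, E, F, G}.
{A, G} is in BCNF.
{C, D, E, F, G} is in BCNF.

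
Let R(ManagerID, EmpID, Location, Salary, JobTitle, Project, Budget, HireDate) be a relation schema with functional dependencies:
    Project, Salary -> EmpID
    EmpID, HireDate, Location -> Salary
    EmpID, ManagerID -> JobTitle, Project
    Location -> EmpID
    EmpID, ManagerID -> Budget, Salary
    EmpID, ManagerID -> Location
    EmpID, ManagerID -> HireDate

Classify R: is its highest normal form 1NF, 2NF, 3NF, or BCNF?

3NF

Candidate keys: {EmpID, ManagerID}, {Location, ManagerID}, {ManagerID, Project, Salary}. Prime attributes: {EmpID, Location, ManagerID, Project, Salary}.
Project, Salary -> EmpID breaks BCNF: {Project, Salary}⁺ = {EmpID, Project, Salary}, so {Project, Salary} is not a superkey.
But every attribute on its right side ({EmpID}) is prime, and the same holds for every other non-superkey FD, so 3NF still holds.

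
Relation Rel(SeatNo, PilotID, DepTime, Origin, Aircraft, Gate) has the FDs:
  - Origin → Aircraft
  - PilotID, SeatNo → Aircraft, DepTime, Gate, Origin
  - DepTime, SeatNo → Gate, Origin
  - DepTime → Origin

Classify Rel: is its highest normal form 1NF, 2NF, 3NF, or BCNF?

Candidate key: {PilotID, SeatNo}. Prime attributes: {PilotID, SeatNo}.
Origin → Aircraft breaks BCNF: {Origin}⁺ = {Aircraft, Origin}, so {Origin} is not a superkey.
Because {Aircraft} is non-prime and the left side of Origin → Aircraft is not a superkey, the relation is not in 3NF.
No non-prime attribute depends on a proper subset of any candidate key, so 2NF holds.

2NF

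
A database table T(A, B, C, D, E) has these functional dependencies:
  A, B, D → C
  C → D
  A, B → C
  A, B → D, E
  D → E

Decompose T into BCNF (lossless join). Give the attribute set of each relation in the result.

{A, B, C}; {C, D}; {D, E}

Candidate key of the original relation: {A, B}.
In {A, B, C, D, E}, {C} is not a superkey ({C}⁺ restricted to this set is {C, D, E}), so split on C → D, E into {C, D, E} and {A, B, C}.
In {C, D, E}, {D} is not a superkey ({D}⁺ restricted to this set is {D, E}), so split on D → E into {D, E} and {C, D}.
{D, E} has no BCNF violation.
{C, D} has no BCNF violation.
{A, B, C} has no BCNF violation.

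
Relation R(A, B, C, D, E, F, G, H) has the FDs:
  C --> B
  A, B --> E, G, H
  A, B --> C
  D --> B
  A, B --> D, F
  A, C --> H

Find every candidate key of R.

Attributes never on any right-hand side: {A} — every candidate key must contain it.
{A, B}⁺ = {A, B, C, D, E, F, G, H}, which is every attribute, so {A, B} is a candidate key.
{A, C}⁺ = {A, B, C, D, E, F, G, H}, which is every attribute, so {A, C} is a candidate key.
{A, D}⁺ = {A, B, C, D, E, F, G, H}, which is every attribute, so {A, D} is a candidate key.
These are minimal and exhaustive — every other superkey contains one of them.

{A, B}, {A, C}, {A, D}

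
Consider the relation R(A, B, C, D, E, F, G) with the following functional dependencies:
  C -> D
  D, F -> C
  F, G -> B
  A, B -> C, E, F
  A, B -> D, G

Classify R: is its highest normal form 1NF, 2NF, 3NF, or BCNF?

Candidate keys: {A, B}, {A, F, G}. Prime attributes: {A, B, F, G}.
C -> D breaks BCNF: {C}⁺ = {C, D}, so {C} is not a superkey.
C -> D determines the non-prime attribute {D} from a non-superkey — 3NF is violated.
Checking every proper subset of each key, none determines a non-prime attribute — 2NF is satisfied.

2NF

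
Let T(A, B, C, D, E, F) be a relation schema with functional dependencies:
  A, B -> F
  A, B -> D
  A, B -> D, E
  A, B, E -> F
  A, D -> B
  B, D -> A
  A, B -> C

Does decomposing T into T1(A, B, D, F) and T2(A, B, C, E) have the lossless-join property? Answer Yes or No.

Yes

T1 ∩ T2 = {A, B}; its closure under F is {A, B, C, D, E, F}.
Since T1 ⊆ {A, B, C, D, E, F}, the intersection is a superkey of T1; the decomposition is lossless.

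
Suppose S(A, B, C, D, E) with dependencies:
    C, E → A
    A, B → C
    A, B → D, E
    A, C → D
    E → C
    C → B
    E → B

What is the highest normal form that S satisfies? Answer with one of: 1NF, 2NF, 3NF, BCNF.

3NF

Candidate keys: {A, B}, {A, C}, {E}. Prime attributes: {A, B, C, E}.
C → B breaks BCNF: {C}⁺ = {B, C}, so {C} is not a superkey.
Since {B} ⊆ prime attributes and every other non-superkey FD also has a prime right side, the schema is in 3NF.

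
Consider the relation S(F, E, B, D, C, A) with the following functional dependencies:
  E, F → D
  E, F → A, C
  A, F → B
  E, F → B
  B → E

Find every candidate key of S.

{A, F}, {B, F}, {E, F}

No FD produces {F}, so it must be in every candidate key.
{A, F}⁺ = {A, B, C, D, E, F} — all of the relation — so {A, F} is a candidate key.
{B, F}⁺ = {A, B, C, D, E, F} — all of the relation — so {B, F} is a candidate key.
{E, F}⁺ = {A, B, C, D, E, F} — all of the relation — so {E, F} is a candidate key.
Any other superkey properly contains one of these, so there are no further candidate keys.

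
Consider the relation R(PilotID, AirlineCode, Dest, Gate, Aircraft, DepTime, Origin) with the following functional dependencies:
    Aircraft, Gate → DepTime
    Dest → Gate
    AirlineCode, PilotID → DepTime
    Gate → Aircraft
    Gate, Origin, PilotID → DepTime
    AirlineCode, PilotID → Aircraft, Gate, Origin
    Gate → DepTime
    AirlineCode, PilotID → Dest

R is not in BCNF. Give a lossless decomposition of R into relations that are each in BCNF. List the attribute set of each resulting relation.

{Aircraft, DepTime, Gate}; {AirlineCode, Dest, Origin, PilotID}; {Dest, Gate}

Candidate key of the original relation: {AirlineCode, PilotID}.
{Aircraft, AirlineCode, DepTime, Dest, Gate, Origin, PilotID}: {Aircraft, Gate} determines {Aircraft, DepTime, Gate} here but is not a superkey — split on Aircraft, Gate → DepTime, giving {Aircraft, DepTime, Gate} and {Aircraft, AirlineCode, Dest, Gate, Origin, PilotID}.
{Aircraft, DepTime, Gate} has no BCNF violation.
{Aircraft, AirlineCode, Dest, Gate, Origin, PilotID}: {Dest} determines {Aircraft, Dest, Gate} here but is not a superkey — split on Dest → Aircraft, Gate, giving {Aircraft, Dest, Gate} and {AirlineCode, Dest, Origin, PilotID}.
{Aircraft, Dest, Gate}: {Gate} determines {Aircraft, Gate} here but is not a superkey — split on Gate → Aircraft, giving {Aircraft, Gate} and {Dest, Gate}.
{Aircraft, Gate} has no BCNF violation.
{Dest, Gate} has no BCNF violation.
{AirlineCode, Dest, Origin, PilotID} has no BCNF violation.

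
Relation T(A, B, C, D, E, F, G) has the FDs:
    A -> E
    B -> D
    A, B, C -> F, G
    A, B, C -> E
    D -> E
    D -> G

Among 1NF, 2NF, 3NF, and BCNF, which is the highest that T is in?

Candidate key: {A, B, C}. Prime attributes: {A, B, C}.
A -> E breaks BCNF: {A}⁺ = {A, E}, so {A} is not a superkey.
A -> E determines the non-prime attribute {E} from a non-superkey — 3NF is violated.
{A} is a proper subset of the key {A, B, C}, and {A}⁺ contains the non-prime attribute {E} — a partial dependency, so 2NF is violated.

1NF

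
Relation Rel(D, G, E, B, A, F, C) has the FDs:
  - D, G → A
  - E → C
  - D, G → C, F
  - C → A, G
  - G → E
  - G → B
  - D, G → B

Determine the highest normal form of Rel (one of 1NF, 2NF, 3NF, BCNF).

1NF

Candidate keys: {C, D}, {D, E}, {D, G}. Prime attributes: {C, D, E, G}.
For E → C we have {E}⁺ = {A, B, C, E, G}; {E} is not a superkey, so BCNF fails.
C → A, G determines the non-prime attribute {A} from a non-superkey — 3NF is violated.
{C} is a proper subset of the key {C, D}, and {C}⁺ contains the non-prime attributes {A, B} — a partial dependency, so 2NF is violated.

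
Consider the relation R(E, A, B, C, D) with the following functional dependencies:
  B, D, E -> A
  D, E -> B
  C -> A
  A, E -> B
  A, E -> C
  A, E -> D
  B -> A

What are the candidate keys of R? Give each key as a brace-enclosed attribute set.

{A, E}, {B, E}, {C, E}, {D, E}

No FD produces {E}, so it must be in every candidate key.
Closure of {A, E} is {A, B, C, D, E}, the whole schema; {A, E} is a candidate key.
Closure of {B, E} is {A, B, C, D, E}, the whole schema; {B, E} is a candidate key.
Closure of {C, E} is {A, B, C, D, E}, the whole schema; {C, E} is a candidate key.
Closure of {D, E} is {A, B, C, D, E}, the whole schema; {D, E} is a candidate key.
These are minimal and exhaustive — every other superkey contains one of them.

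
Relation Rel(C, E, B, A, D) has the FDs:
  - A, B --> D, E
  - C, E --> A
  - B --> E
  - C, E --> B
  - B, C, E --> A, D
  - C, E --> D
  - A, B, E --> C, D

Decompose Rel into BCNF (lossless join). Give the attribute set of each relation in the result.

Candidate keys of the original relation: {A, B}, {B, C}, {C, E}.
{A, B, C, D, E}: {B} determines {B, E} here but is not a superkey — split on B --> E, giving {B, E} and {A, B, C, D}.
{B, E} has no BCNF violation.
{A, B, C, D} has no BCNF violation.

{A, B, C, D}; {B, E}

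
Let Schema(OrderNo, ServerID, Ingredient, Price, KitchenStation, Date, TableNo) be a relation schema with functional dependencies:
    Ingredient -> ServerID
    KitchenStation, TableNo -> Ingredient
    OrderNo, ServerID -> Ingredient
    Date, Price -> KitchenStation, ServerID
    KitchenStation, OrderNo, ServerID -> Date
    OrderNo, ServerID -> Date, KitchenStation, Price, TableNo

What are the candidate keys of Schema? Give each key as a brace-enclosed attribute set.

{Date, OrderNo, Price}, {Ingredient, OrderNo}, {KitchenStation, OrderNo, TableNo}, {OrderNo, ServerID}

{OrderNo} never appears on the right of any FD, so every key must include it.
{Ingredient, OrderNo}⁺ = {Date, Ingredient, KitchenStation, OrderNo, Price, ServerID, TableNo}, which is every attribute, so {Ingredient, OrderNo} is a candidate key.
{OrderNo, ServerID}⁺ = {Date, Ingredient, KitchenStation, OrderNo, Price, ServerID, TableNo}, which is every attribute, so {OrderNo, ServerID} is a candidate key.
{Date, OrderNo, Price}⁺ = {Date, Ingredient, KitchenStation, OrderNo, Price, ServerID, TableNo}, which is every attribute, so {Date, OrderNo, Price} is a candidate key.
{KitchenStation, OrderNo, TableNo}⁺ = {Date, Ingredient, KitchenStation, OrderNo, Price, ServerID, TableNo}, which is every attribute, so {KitchenStation, OrderNo, TableNo} is a candidate key.
These are minimal and exhaustive — every other superkey contains one of them.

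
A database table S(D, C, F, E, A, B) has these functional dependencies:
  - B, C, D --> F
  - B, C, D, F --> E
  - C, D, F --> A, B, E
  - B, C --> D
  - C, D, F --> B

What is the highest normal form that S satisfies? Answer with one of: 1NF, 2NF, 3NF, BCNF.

Candidate keys: {B, C}, {C, D, F}. Prime attributes: {B, C, D, F}.
The left-hand side of every FD is a superkey, so BCNF is satisfied.

BCNF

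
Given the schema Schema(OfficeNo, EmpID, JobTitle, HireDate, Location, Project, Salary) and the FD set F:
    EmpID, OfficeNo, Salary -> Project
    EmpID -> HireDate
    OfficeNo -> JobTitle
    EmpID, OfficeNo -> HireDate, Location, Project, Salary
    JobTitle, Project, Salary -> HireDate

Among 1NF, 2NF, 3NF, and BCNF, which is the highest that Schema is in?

Candidate key: {EmpID, OfficeNo}. Prime attributes: {EmpID, OfficeNo}.
EmpID -> HireDate breaks BCNF: {EmpID}⁺ = {EmpID, HireDate}, so {EmpID} is not a superkey.
EmpID -> HireDate determines the non-prime attribute {HireDate} from a non-superkey — 3NF is violated.
Since {EmpID} ⊂ {EmpID, OfficeNo} and {EmpID}⁺ ⊇ {HireDate} with {HireDate} non-prime, there is a partial dependency; 2NF fails.

1NF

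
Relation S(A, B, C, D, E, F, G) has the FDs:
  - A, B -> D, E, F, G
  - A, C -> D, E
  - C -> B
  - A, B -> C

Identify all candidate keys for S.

{A, B}, {A, C}

Attributes never on any right-hand side: {A} — every candidate key must contain it.
Closure of {A, B} is {A, B, C, D, E, F, G}, the whole schema; {A, B} is a candidate key.
Closure of {A, C} is {A, B, C, D, E, F, G}, the whole schema; {A, C} is a candidate key.
Any other superkey properly contains one of these, so there are no further candidate keys.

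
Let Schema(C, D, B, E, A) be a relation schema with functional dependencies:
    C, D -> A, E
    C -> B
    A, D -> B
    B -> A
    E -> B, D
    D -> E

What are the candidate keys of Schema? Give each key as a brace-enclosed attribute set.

{C, D}, {C, E}

No FD produces {C}, so it must be in every candidate key.
{C, D} is a candidate key since {C, D}⁺ = {A, B, C, D, E} covers every attribute.
{C, E} is a candidate key since {C, E}⁺ = {A, B, C, D, E} covers every attribute.
These are minimal and exhaustive — every other superkey contains one of them.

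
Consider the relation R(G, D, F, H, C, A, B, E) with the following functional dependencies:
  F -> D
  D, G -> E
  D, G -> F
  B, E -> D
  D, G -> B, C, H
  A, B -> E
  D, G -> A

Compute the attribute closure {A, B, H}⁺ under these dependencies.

Start with {A, B, H}.
A, B -> E applies; add {E} → now {A, B, E, H}.
B, E -> D applies; add {D} → now {A, B, D, E, H}.
No further FD applies.

{A, B, D, E, H}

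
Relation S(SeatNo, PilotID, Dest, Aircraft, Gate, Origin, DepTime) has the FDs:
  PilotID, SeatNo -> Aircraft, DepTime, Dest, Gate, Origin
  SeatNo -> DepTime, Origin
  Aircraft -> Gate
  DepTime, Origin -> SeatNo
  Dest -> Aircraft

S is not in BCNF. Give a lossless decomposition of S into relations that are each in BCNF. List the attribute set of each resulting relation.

Candidate keys of the original relation: {DepTime, Origin, PilotID}, {PilotID, SeatNo}.
{Aircraft, DepTime, Dest, Gate, Origin, PilotID, SeatNo}: {SeatNo} determines {DepTime, Origin, SeatNo} here but is not a superkey — split on SeatNo -> DepTime, Origin, giving {DepTime, Origin, SeatNo} and {Aircraft, Dest, Gate, PilotID, SeatNo}.
{DepTime, Origin, SeatNo}: every determinant is a superkey — BCNF.
{Aircraft, Dest, Gate, PilotID, SeatNo}: {Aircraft} determines {Aircraft, Gate} here but is not a superkey — split on Aircraft -> Gate, giving {Aircraft, Gate} and {Aircraft, Dest, PilotID, SeatNo}.
{Aircraft, Gate}: every determinant is a superkey — BCNF.
{Aircraft, Dest, PilotID, SeatNo}: {Dest} determines {Aircraft, Dest} here but is not a superkey — split on Dest -> Aircraft, giving {Aircraft, Dest} and {Dest, PilotID, SeatNo}.
{Aircraft, Dest}: every determinant is a superkey — BCNF.
{Dest, PilotID, SeatNo}: every determinant is a superkey — BCNF.

{Aircraft, Dest}; {Aircraft, Gate}; {DepTime, Origin, SeatNo}; {Dest, PilotID, SeatNo}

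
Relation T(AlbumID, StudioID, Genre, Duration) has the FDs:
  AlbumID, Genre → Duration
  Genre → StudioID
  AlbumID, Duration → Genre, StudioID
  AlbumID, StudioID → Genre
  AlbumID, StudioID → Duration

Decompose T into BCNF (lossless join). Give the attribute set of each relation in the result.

{AlbumID, Duration, Genre}; {Genre, StudioID}

Candidate keys of the original relation: {AlbumID, Duration}, {AlbumID, Genre}, {AlbumID, StudioID}.
In {AlbumID, Duration, Genre, StudioID}, {Genre} is not a superkey ({Genre}⁺ restricted to this set is {Genre, StudioID}), so split on Genre → StudioID into {Genre, StudioID} and {AlbumID, Duration, Genre}.
{Genre, StudioID} has no BCNF violation.
{AlbumID, Duration, Genre} has no BCNF violation.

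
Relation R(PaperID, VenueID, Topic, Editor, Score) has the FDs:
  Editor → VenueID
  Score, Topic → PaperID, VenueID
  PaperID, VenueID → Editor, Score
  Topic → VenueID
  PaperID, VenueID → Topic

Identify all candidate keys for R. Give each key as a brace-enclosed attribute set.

{Editor, PaperID}, {PaperID, Topic}, {PaperID, VenueID}, {Score, Topic}

{Editor, PaperID} is a candidate key since {Editor, PaperID}⁺ = {Editor, PaperID, Score, Topic, VenueID} covers every attribute.
{PaperID, Topic} is a candidate key since {PaperID, Topic}⁺ = {Editor, PaperID, Score, Topic, VenueID} covers every attribute.
{PaperID, VenueID} is a candidate key since {PaperID, VenueID}⁺ = {Editor, PaperID, Score, Topic, VenueID} covers every attribute.
{Score, Topic} is a candidate key since {Score, Topic}⁺ = {Editor, PaperID, Score, Topic, VenueID} covers every attribute.
Any other superkey properly contains one of these, so there are no further candidate keys.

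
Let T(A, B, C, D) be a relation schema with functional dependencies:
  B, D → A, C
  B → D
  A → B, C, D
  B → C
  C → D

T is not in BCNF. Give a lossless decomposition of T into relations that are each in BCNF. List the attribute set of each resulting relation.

{A, B, C}; {C, D}

Candidate keys of the original relation: {A}, {B}.
In {A, B, C, D}, {C} is not a superkey ({C}⁺ restricted to this set is {C, D}), so split on C → D into {C, D} and {A, B, C}.
{C, D} has no BCNF violation.
{A, B, C} has no BCNF violation.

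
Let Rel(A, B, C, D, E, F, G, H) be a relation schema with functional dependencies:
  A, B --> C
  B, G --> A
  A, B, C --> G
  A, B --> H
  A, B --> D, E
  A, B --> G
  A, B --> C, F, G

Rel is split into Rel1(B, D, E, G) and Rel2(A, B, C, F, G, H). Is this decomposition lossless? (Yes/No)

Yes

The shared attributes are {B, G} and {B, G}⁺ = {A, B, C, D, E, F, G, H}.
Rel1 is contained in that closure, so Rel1 ∩ Rel2 --> Rel1 holds and the join is lossless.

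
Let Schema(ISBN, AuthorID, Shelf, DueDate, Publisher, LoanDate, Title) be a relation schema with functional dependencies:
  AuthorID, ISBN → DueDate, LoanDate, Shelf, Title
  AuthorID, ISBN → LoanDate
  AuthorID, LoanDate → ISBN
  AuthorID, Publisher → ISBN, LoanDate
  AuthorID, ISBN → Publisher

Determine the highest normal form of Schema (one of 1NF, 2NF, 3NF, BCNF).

BCNF

Candidate keys: {AuthorID, ISBN}, {AuthorID, LoanDate}, {AuthorID, Publisher}. Prime attributes: {AuthorID, ISBN, LoanDate, Publisher}.
Every FD has a superkey on the left, so the relation is in BCNF.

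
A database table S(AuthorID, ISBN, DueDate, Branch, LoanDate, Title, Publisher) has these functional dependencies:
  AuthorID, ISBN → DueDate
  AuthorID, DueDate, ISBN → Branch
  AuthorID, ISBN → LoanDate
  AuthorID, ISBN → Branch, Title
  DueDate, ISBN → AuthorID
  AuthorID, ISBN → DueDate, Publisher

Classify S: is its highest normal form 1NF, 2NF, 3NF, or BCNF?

Candidate keys: {AuthorID, ISBN}, {DueDate, ISBN}. Prime attributes: {AuthorID, DueDate, ISBN}.
Every FD has a superkey on the left, so the relation is in BCNF.

BCNF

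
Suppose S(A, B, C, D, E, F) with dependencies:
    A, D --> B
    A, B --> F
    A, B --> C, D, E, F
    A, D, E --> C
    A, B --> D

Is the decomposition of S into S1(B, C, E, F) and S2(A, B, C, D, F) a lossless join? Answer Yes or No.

Common attributes: {B, C, F}; their closure is {B, C, F}.
Neither S1 nor S2 is contained in that closure, so the decomposition is lossy.

No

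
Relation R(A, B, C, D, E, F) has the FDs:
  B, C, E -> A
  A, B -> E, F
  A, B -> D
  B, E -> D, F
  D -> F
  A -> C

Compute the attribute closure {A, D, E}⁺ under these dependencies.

{A, C, D, E, F}

Start with {A, D, E}.
D -> F applies; add {F} → now {A, D, E, F}.
A -> C applies; add {C} → now {A, C, D, E, F}.
No further FD applies.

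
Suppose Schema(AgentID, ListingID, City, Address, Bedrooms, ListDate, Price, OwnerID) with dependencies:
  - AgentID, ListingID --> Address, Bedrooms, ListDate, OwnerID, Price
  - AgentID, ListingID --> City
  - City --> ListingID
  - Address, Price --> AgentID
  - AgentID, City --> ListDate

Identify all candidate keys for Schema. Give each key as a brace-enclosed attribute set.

{AgentID, City}⁺ = {Address, AgentID, Bedrooms, City, ListDate, ListingID, OwnerID, Price} — all of the relation — so {AgentID, City} is a candidate key.
{AgentID, ListingID}⁺ = {Address, AgentID, Bedrooms, City, ListDate, ListingID, OwnerID, Price} — all of the relation — so {AgentID, ListingID} is a candidate key.
{Address, City, Price}⁺ = {Address, AgentID, Bedrooms, City, ListDate, ListingID, OwnerID, Price} — all of the relation — so {Address, City, Price} is a candidate key.
{Address, ListingID, Price}⁺ = {Address, AgentID, Bedrooms, City, ListDate, ListingID, OwnerID, Price} — all of the relation — so {Address, ListingID, Price} is a candidate key.
No proper subset of any of these is a key, and no other minimal superkey exists.

{Address, City, Price}, {Address, ListingID, Price}, {AgentID, City}, {AgentID, ListingID}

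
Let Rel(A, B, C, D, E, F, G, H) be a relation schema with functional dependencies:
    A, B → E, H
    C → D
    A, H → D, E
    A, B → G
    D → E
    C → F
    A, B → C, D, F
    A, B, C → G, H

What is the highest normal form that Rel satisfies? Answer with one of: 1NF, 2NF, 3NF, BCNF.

Candidate key: {A, B}. Prime attributes: {A, B}.
For C → D we have {C}⁺ = {C, D, E, F}; {C} is not a superkey, so BCNF fails.
C → D has non-prime {D} on the right and a non-superkey on the left, so 3NF fails.
No non-prime attribute depends on a proper subset of any candidate key, so 2NF holds.

2NF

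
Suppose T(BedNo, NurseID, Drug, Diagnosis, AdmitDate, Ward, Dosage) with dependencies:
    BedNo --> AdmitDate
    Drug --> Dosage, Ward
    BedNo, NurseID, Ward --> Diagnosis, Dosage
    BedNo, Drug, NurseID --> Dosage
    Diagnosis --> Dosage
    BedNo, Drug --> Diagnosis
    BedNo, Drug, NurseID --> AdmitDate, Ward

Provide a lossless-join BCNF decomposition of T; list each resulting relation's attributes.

{AdmitDate, BedNo}; {BedNo, Diagnosis, Drug}; {BedNo, Drug, NurseID}; {Dosage, Drug, Ward}

Candidate key of the original relation: {BedNo, Drug, NurseID}.
{AdmitDate, BedNo, Diagnosis, Dosage, Drug, NurseID, Ward}: {BedNo} determines {AdmitDate, BedNo} here but is not a superkey — split on BedNo --> AdmitDate, giving {AdmitDate, BedNo} and {BedNo, Diagnosis, Dosage, Drug, NurseID, Ward}.
{AdmitDate, BedNo} is in BCNF.
{BedNo, Diagnosis, Dosage, Drug, NurseID, Ward}: {Drug} determines {Dosage, Drug, Ward} here but is not a superkey — split on Drug --> Dosage, Ward, giving {Dosage, Drug, Ward} and {BedNo, Diagnosis, Drug, NurseID}.
{Dosage, Drug, Ward} is in BCNF.
{BedNo, Diagnosis, Drug, NurseID}: {BedNo, Drug} determines {BedNo, Diagnosis, Drug} here but is not a superkey — split on BedNo, Drug --> Diagnosis, giving {BedNo, Diagnosis, Drug} and {BedNo, Drug, NurseID}.
{BedNo, Diagnosis, Drug} is in BCNF.
{BedNo, Drug, NurseID} is in BCNF.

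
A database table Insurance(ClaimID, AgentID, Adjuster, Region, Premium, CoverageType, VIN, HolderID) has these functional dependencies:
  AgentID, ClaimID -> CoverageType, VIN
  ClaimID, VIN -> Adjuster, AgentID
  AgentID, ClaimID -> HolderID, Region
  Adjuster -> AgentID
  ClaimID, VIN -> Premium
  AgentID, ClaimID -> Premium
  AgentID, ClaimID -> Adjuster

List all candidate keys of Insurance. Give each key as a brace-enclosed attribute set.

{Adjuster, ClaimID}, {AgentID, ClaimID}, {ClaimID, VIN}

{ClaimID} never appears on the right of any FD, so every key must include it.
{Adjuster, ClaimID} is a candidate key since {Adjuster, ClaimID}⁺ = {Adjuster, AgentID, ClaimID, CoverageType, HolderID, Premium, Region, VIN} covers every attribute.
{AgentID, ClaimID} is a candidate key since {AgentID, ClaimID}⁺ = {Adjuster, AgentID, ClaimID, CoverageType, HolderID, Premium, Region, VIN} covers every attribute.
{ClaimID, VIN} is a candidate key since {ClaimID, VIN}⁺ = {Adjuster, AgentID, ClaimID, CoverageType, HolderID, Premium, Region, VIN} covers every attribute.
Any other superkey properly contains one of these, so there are no further candidate keys.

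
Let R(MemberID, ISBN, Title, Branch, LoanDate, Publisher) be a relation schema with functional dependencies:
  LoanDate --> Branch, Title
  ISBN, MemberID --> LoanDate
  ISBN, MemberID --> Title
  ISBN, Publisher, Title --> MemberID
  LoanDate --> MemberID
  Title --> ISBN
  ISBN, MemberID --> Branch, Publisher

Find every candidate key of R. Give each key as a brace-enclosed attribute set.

{LoanDate}⁺ = {Branch, ISBN, LoanDate, MemberID, Publisher, Title} — all of the relation — so {LoanDate} is a candidate key.
{ISBN, MemberID}⁺ = {Branch, ISBN, LoanDate, MemberID, Publisher, Title} — all of the relation — so {ISBN, MemberID} is a candidate key.
{MemberID, Title}⁺ = {Branch, ISBN, LoanDate, MemberID, Publisher, Title} — all of the relation — so {MemberID, Title} is a candidate key.
{Publisher, Title}⁺ = {Branch, ISBN, LoanDate, MemberID, Publisher, Title} — all of the relation — so {Publisher, Title} is a candidate key.
No proper subset of any of these is a key, and no other minimal superkey exists.

{ISBN, MemberID}, {LoanDate}, {MemberID, Title}, {Publisher, Title}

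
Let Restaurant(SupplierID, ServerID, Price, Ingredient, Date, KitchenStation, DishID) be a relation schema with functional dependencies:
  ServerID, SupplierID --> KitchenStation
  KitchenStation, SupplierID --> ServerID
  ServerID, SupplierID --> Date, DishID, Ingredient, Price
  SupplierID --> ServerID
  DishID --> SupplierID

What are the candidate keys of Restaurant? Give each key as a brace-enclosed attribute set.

{DishID}⁺ = {Date, DishID, Ingredient, KitchenStation, Price, ServerID, SupplierID} — all of the relation — so {DishID} is a candidate key.
{SupplierID}⁺ = {Date, DishID, Ingredient, KitchenStation, Price, ServerID, SupplierID} — all of the relation — so {SupplierID} is a candidate key.
No proper subset of any of these is a key, and no other minimal superkey exists.

{DishID}, {SupplierID}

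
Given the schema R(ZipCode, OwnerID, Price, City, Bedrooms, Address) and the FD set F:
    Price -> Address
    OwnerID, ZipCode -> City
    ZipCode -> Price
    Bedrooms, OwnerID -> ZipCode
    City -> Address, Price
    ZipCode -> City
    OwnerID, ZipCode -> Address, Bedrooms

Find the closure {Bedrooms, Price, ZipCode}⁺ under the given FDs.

Start with {Bedrooms, Price, ZipCode}.
Price -> Address applies; add {Address} → now {Address, Bedrooms, Price, ZipCode}.
ZipCode -> City applies; add {City} → now {Address, Bedrooms, City, Price, ZipCode}.
No further FD applies.

{Address, Bedrooms, City, Price, ZipCode}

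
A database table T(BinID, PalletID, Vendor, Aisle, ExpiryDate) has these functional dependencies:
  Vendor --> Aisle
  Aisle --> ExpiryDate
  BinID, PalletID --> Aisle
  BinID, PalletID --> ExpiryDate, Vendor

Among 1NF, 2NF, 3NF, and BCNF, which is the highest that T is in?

2NF

Candidate key: {BinID, PalletID}. Prime attributes: {BinID, PalletID}.
Vendor --> Aisle breaks BCNF: {Vendor}⁺ = {Aisle, ExpiryDate, Vendor}, so {Vendor} is not a superkey.
Vendor --> Aisle has non-prime {Aisle} on the right and a non-superkey on the left, so 3NF fails.
No proper subset of a key has a non-prime attribute in its closure, so there is no partial dependency; 2NF holds.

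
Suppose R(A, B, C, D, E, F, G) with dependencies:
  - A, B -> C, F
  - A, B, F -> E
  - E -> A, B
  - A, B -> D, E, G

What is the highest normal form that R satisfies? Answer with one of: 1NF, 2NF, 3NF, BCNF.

Candidate keys: {A, B}, {E}. Prime attributes: {A, B, E}.
The left-hand side of every FD is a superkey, so BCNF is satisfied.

BCNF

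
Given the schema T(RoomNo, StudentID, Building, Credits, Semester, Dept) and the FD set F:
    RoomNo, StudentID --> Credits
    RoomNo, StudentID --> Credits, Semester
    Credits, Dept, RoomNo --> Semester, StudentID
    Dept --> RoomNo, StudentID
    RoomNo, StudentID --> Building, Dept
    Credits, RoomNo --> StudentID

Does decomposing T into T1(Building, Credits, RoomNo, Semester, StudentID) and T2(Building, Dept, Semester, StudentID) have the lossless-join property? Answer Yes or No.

T1 ∩ T2 = {Building, Semester, StudentID}; its closure under F is {Building, Semester, StudentID}.
Neither T1 nor T2 is contained in that closure, so the decomposition is lossy.

No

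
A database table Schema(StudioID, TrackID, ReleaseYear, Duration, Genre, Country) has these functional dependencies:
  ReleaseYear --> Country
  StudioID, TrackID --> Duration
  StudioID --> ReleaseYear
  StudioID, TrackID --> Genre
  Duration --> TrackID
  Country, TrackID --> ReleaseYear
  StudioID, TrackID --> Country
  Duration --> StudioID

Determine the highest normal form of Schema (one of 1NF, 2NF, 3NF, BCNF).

1NF

Candidate keys: {Duration}, {StudioID, TrackID}. Prime attributes: {Duration, StudioID, TrackID}.
ReleaseYear --> Country: {ReleaseYear}⁺ = {Country, ReleaseYear}, which is not all of the attributes, so the left side is not a superkey — BCNF is violated.
ReleaseYear --> Country has non-prime {Country} on the right and a non-superkey on the left, so 3NF fails.
{StudioID} is a proper subset of the key {StudioID, TrackID}, and {StudioID}⁺ contains the non-prime attributes {Country, ReleaseYear} — a partial dependency, so 2NF is violated.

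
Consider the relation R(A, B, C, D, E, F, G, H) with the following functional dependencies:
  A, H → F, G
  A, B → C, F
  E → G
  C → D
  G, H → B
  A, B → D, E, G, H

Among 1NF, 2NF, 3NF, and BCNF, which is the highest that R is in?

2NF

Candidate keys: {A, B}, {A, H}. Prime attributes: {A, B, H}.
E → G breaks BCNF: {E}⁺ = {E, G}, so {E} is not a superkey.
E → G has non-prime {G} on the right and a non-superkey on the left, so 3NF fails.
No proper subset of a key has a non-prime attribute in its closure, so there is no partial dependency; 2NF holds.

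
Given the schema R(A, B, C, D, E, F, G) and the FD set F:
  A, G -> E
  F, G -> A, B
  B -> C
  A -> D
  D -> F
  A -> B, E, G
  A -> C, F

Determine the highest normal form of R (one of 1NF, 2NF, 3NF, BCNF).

Candidate keys: {A}, {D, G}, {F, G}. Prime attributes: {A, D, F, G}.
For B -> C we have {B}⁺ = {B, C}; {B} is not a superkey, so BCNF fails.
Because {C} is non-prime and the left side of B -> C is not a superkey, the relation is not in 3NF.
No proper subset of a key has a non-prime attribute in its closure, so there is no partial dependency; 2NF holds.

2NF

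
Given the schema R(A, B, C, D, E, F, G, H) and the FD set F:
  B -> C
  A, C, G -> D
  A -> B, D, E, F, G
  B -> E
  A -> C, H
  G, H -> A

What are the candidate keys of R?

{A}, {G, H}

{A}⁺ = {A, B, C, D, E, F, G, H} — all of the relation — so {A} is a candidate key.
{G, H}⁺ = {A, B, C, D, E, F, G, H} — all of the relation — so {G, H} is a candidate key.
These are minimal and exhaustive — every other superkey contains one of them.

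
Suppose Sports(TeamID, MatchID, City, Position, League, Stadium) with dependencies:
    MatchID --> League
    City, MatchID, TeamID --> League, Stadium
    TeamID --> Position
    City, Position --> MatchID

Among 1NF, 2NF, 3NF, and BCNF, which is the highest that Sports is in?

1NF

Candidate key: {City, TeamID}. Prime attributes: {City, TeamID}.
MatchID --> League: {MatchID}⁺ = {League, MatchID}, which is not all of the attributes, so the left side is not a superkey — BCNF is violated.
MatchID --> League has non-prime {League} on the right and a non-superkey on the left, so 3NF fails.
Since {TeamID} ⊂ {City, TeamID} and {TeamID}⁺ ⊇ {Position} with {Position} non-prime, there is a partial dependency; 2NF fails.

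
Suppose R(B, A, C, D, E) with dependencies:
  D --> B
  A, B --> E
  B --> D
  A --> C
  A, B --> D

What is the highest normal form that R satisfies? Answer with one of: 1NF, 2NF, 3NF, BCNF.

1NF

Candidate keys: {A, B}, {A, D}. Prime attributes: {A, B, D}.
For D --> B we have {D}⁺ = {B, D}; {D} is not a superkey, so BCNF fails.
Because {C} is non-prime and the left side of A --> C is not a superkey, the relation is not in 3NF.
The proper key subset {A} of {A, B} determines non-prime {C}, so the relation is not even in 2NF.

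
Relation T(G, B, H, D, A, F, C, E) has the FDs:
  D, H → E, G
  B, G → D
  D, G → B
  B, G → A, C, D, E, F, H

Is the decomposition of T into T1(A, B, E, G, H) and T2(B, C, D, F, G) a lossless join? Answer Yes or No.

Yes

The shared attributes are {B, G} and {B, G}⁺ = {A, B, C, D, E, F, G, H}.
Since T1 ⊆ {A, B, C, D, E, F, G, H}, the intersection is a superkey of T1; the decomposition is lossless.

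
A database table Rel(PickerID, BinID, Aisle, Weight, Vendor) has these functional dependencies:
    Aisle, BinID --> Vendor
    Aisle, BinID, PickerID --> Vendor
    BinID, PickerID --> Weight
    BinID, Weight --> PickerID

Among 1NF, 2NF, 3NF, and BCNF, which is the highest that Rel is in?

1NF

Candidate keys: {Aisle, BinID, PickerID}, {Aisle, BinID, Weight}. Prime attributes: {Aisle, BinID, PickerID, Weight}.
Aisle, BinID --> Vendor: {Aisle, BinID}⁺ = {Aisle, BinID, Vendor}, which is not all of the attributes, so the left side is not a superkey — BCNF is violated.
Aisle, BinID --> Vendor has non-prime {Vendor} on the right and a non-superkey on the left, so 3NF fails.
Since {Aisle, BinID} ⊂ {Aisle, BinID, PickerID} and {Aisle, BinID}⁺ ⊇ {Vendor} with {Vendor} non-prime, there is a partial dependency; 2NF fails.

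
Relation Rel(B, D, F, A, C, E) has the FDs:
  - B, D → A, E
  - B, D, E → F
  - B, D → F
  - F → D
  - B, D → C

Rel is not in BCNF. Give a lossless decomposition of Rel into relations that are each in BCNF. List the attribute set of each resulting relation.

Candidate keys of the original relation: {B, D}, {B, F}.
Within {A, B, C, D, E, F}: {F}⁺ ∩ {A, B, C, D, E, F} = {D, F}, not the whole set, so F → D violates BCNF; decompose into {D, F} and {A, B, C, E, F}.
{D, F}: every determinant is a superkey — BCNF.
{A, B, C, E, F}: every determinant is a superkey — BCNF.

{A, B, C, E, F}; {D, F}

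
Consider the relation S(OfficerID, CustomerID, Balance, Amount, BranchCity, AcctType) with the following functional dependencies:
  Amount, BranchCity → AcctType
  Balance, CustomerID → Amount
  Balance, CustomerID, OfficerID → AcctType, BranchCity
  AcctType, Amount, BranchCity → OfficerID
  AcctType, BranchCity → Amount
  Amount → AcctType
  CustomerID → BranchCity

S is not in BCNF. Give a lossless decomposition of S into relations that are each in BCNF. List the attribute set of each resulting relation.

{AcctType, Amount}; {Amount, Balance, CustomerID}; {Amount, BranchCity, OfficerID}; {BranchCity, CustomerID}

Candidate key of the original relation: {Balance, CustomerID}.
Within {AcctType, Amount, Balance, BranchCity, CustomerID, OfficerID}: {Amount, BranchCity}⁺ ∩ {AcctType, Amount, Balance, BranchCity, CustomerID, OfficerID} = {AcctType, Amount, BranchCity, OfficerID}, not the whole set, so Amount, BranchCity → AcctType, OfficerID violates BCNF; decompose into {AcctType, Amount, BranchCity, OfficerID} and {Amount, Balance, BranchCity, CustomerID}.
Within {AcctType, Amount, BranchCity, OfficerID}: {Amount}⁺ ∩ {AcctType, Amount, BranchCity, OfficerID} = {AcctType, Amount}, not the whole set, so Amount → AcctType violates BCNF; decompose into {AcctType, Amount} and {Amount, BranchCity, OfficerID}.
{AcctType, Amount}: every determinant is a superkey — BCNF.
{Amount, BranchCity, OfficerID}: every determinant is a superkey — BCNF.
Within {Amount, Balance, BranchCity, CustomerID}: {CustomerID}⁺ ∩ {Amount, Balance, BranchCity, CustomerID} = {BranchCity, CustomerID}, not the whole set, so CustomerID → BranchCity violates BCNF; decompose into {BranchCity, CustomerID} and {Amount, Balance, CustomerID}.
{BranchCity, CustomerID}: every determinant is a superkey — BCNF.
{Amount, Balance, CustomerID}: every determinant is a superkey — BCNF.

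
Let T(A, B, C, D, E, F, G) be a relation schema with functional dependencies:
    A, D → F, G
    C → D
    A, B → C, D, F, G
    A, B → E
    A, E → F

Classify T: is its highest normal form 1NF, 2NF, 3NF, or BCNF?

2NF

Candidate key: {A, B}. Prime attributes: {A, B}.
For A, D → F, G we have {A, D}⁺ = {A, D, F, G}; {A, D} is not a superkey, so BCNF fails.
A, D → F, G has non-prime {F, G} on the right and a non-superkey on the left, so 3NF fails.
No proper subset of a key has a non-prime attribute in its closure, so there is no partial dependency; 2NF holds.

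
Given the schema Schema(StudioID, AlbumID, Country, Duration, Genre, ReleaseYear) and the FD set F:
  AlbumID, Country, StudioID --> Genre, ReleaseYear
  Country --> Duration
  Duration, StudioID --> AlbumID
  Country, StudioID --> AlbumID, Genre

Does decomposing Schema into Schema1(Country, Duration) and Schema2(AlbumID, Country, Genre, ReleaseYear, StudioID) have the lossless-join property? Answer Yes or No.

Yes

Schema1 ∩ Schema2 = {Country}; its closure under F is {Country, Duration}.
Schema1 is contained in that closure, so Schema1 ∩ Schema2 --> Schema1 holds and the join is lossless.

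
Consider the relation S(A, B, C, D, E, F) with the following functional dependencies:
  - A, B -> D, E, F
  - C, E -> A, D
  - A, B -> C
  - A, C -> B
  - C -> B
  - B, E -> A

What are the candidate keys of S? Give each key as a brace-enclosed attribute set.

{A, B}⁺ = {A, B, C, D, E, F}, which is every attribute, so {A, B} is a candidate key.
{A, C}⁺ = {A, B, C, D, E, F}, which is every attribute, so {A, C} is a candidate key.
{B, E}⁺ = {A, B, C, D, E, F}, which is every attribute, so {B, E} is a candidate key.
{C, E}⁺ = {A, B, C, D, E, F}, which is every attribute, so {C, E} is a candidate key.
No proper subset of any of these is a key, and no other minimal superkey exists.

{A, B}, {A, C}, {B, E}, {C, E}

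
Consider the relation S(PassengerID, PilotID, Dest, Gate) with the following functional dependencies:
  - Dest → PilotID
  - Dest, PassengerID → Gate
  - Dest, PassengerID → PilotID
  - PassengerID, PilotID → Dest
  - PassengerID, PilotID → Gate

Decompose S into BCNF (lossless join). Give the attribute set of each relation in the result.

{Dest, Gate, PassengerID}; {Dest, PilotID}

Candidate keys of the original relation: {Dest, PassengerID}, {PassengerID, PilotID}.
In {Dest, Gate, PassengerID, PilotID}, {Dest} is not a superkey ({Dest}⁺ restricted to this set is {Dest, PilotID}), so split on Dest → PilotID into {Dest, PilotID} and {Dest, Gate, PassengerID}.
{Dest, PilotID}: every determinant is a superkey — BCNF.
{Dest, Gate, PassengerID}: every determinant is a superkey — BCNF.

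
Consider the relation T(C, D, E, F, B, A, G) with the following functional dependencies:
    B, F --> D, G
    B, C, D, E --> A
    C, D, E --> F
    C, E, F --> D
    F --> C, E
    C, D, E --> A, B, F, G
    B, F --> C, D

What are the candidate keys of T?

{C, D, E}, {F}

{F}⁺ = {A, B, C, D, E, F, G}, which is every attribute, so {F} is a candidate key.
{C, D, E}⁺ = {A, B, C, D, E, F, G}, which is every attribute, so {C, D, E} is a candidate key.
These are minimal and exhaustive — every other superkey contains one of them.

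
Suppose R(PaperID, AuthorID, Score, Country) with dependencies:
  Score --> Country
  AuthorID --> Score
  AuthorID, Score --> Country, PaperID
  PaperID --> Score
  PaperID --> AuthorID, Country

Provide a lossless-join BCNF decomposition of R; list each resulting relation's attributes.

Candidate keys of the original relation: {AuthorID}, {PaperID}.
In {AuthorID, Country, PaperID, Score}, {Score} is not a superkey ({Score}⁺ restricted to this set is {Country, Score}), so split on Score --> Country into {Country, Score} and {AuthorID, PaperID, Score}.
{Country, Score} is in BCNF.
{AuthorID, PaperID, Score} is in BCNF.

{AuthorID, PaperID, Score}; {Country, Score}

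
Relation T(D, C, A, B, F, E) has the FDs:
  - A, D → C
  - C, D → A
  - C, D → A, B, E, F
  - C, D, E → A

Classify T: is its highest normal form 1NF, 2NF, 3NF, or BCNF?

BCNF

Candidate keys: {A, D}, {C, D}. Prime attributes: {A, C, D}.
Every FD has a superkey on the left, so the relation is in BCNF.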